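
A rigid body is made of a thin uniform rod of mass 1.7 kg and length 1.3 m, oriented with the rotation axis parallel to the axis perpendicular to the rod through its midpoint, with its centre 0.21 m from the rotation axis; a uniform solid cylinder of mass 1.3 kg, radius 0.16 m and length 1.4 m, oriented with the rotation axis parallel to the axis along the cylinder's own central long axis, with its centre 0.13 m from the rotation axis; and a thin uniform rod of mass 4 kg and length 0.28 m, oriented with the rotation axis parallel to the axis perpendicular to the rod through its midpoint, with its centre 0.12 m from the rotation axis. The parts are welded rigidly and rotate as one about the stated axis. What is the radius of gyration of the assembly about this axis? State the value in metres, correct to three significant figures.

Thin rod: I_cm = (1/12)ML² = (1/12)(1.7)(1.3)² = 0.23942 kg m^2; centre at d = 0.21 m, so the parallel axis theorem gives I = 0.23942 + (1.7)(0.21)² = 0.31439 kg m^2.
Solid cylinder: I_cm = (1/2)MR² = (1/2)(1.3)(0.16)² = 0.01664 kg m^2; centre at d = 0.13 m, so the parallel axis theorem gives I = 0.01664 + (1.3)(0.13)² = 0.03861 kg m^2.
Thin rod: I_cm = (1/12)ML² = (1/12)(4)(0.28)² = 0.026133 kg m^2; centre at d = 0.12 m, so the parallel axis theorem gives I = 0.026133 + (4)(0.12)² = 0.083733 kg m^2.
Total I = 0.43673 kg m^2; total mass M = 7 kg.
k = √(I/M) = √(0.43673/7) = 0.24978 m.

0.250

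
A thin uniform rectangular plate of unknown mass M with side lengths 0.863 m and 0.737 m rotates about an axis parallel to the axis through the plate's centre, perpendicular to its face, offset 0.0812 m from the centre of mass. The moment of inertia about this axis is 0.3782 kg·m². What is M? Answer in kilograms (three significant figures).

I = I_cm + Md² = (1/12)M(a²+b²) + Md² = M·[0.0833333·[(0.863)² + (0.737)²] + (0.0812)²] = M·0.11392.
So M = 0.3782 / 0.11392 = 3.3198 kg.

3.32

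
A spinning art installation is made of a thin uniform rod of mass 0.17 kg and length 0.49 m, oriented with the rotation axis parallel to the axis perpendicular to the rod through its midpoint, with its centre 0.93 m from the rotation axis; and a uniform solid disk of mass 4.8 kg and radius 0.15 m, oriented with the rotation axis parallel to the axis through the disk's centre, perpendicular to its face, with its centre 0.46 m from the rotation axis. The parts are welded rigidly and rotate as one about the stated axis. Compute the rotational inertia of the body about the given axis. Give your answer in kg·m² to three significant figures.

Thin rod: I_cm = (1/12)ML² = (1/12)(0.17)(0.49)² = 0.0034014 kg·m²; centre at d = 0.93 m, so I = I_cm + Md² gives I = 0.0034014 + (0.17)(0.93)² = 0.15043 kg·m².
Solid disk: I_cm = (1/2)MR² = (1/2)(4.8)(0.15)² = 0.054 kg·m²; centre at d = 0.46 m, so I = I_cm + Md² gives I = 0.054 + (4.8)(0.46)² = 1.0697 kg·m².
Total I = 0.15043 + 1.0697 = 1.2201 kg·m².

1.22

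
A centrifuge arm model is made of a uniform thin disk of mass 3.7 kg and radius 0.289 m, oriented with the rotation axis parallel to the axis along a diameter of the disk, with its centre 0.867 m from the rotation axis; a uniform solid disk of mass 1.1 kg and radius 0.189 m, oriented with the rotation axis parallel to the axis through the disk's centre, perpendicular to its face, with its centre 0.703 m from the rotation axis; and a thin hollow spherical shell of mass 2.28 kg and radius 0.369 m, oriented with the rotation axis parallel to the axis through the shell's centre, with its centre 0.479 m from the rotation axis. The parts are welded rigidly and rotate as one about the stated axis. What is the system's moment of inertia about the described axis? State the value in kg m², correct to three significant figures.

Thin disk: I_cm = (1/4)MR² = (1/4)(3.7)(0.289)² = 0.077257 kg m²; centre at d = 0.867 m, so I = I_cm + Md² gives I = 0.077257 + (3.7)(0.867)² = 2.8585 kg m².
Solid disk: I_cm = (1/2)MR² = (1/2)(1.1)(0.189)² = 0.019647 kg m²; centre at d = 0.703 m, so I = I_cm + Md² gives I = 0.019647 + (1.1)(0.703)² = 0.56328 kg m².
Spherical shell: I_cm = (2/3)MR² = (2/3)(2.28)(0.369)² = 0.20696 kg m²; centre at d = 0.479 m, so I = I_cm + Md² gives I = 0.20696 + (2.28)(0.479)² = 0.73009 kg m².
Total I = 2.8585 + 0.56328 + 0.73009 = 4.1519 kg m².

4.15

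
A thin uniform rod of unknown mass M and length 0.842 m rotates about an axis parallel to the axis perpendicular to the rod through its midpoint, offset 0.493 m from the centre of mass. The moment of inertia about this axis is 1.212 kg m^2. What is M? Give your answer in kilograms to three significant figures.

I = I_cm + Md² = (1/12)ML² + Md² = M·[0.0833333·(0.842)² + (0.493)²] = M·0.30213.
So M = 1.212 / 0.30213 = 4.0115 kg.

4.01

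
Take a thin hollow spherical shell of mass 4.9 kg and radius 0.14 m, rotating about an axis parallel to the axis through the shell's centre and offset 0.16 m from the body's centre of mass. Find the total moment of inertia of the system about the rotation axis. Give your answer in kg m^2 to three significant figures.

I_cm = (2/3)MR² = (2/3)(4.9)(0.14)² = 0.064027 kg m^2; centre at d = 0.16 m, so I = I_cm + Md² gives I = 0.064027 + (4.9)(0.16)² = 0.18947 kg m^2.

0.189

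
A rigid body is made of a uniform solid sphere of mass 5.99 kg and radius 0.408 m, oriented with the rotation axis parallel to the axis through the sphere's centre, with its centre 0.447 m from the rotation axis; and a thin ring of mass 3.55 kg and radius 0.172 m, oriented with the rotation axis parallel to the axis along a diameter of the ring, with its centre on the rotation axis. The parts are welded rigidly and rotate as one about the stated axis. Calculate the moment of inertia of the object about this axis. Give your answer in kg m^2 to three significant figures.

1.65

Solid sphere: I_cm = (2/5)MR² = (2/5)(5.99)(0.408)² = 0.39885 kg m^2; centre at d = 0.447 m, so I = I_cm + Md² gives I = 0.39885 + (5.99)(0.447)² = 1.5957 kg m^2.
Thin ring: I_cm = (1/2)MR² = (1/2)(3.55)(0.172)² = 0.052512 kg m^2; axis through the centre, so I = 0.052512 kg m^2.
Total I = 1.5957 + 0.052512 = 1.6482 kg m^2.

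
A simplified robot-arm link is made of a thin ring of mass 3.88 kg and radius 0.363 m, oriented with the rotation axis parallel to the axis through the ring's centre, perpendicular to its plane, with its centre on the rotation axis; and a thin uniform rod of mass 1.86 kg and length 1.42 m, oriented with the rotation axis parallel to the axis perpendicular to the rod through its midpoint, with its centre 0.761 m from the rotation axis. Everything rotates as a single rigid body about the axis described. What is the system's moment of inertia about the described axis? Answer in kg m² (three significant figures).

Thin ring: I_cm = MR² = (3.88)(0.363)² = 0.51126 kg m²; axis through the centre, so I = 0.51126 kg m².
Thin rod: I_cm = (1/12)ML² = (1/12)(1.86)(1.42)² = 0.31254 kg m²; centre at d = 0.761 m, so the parallel axis theorem gives I = 0.31254 + (1.86)(0.761)² = 1.3897 kg m².
Total I = 0.51126 + 1.3897 = 1.901 kg m².

1.90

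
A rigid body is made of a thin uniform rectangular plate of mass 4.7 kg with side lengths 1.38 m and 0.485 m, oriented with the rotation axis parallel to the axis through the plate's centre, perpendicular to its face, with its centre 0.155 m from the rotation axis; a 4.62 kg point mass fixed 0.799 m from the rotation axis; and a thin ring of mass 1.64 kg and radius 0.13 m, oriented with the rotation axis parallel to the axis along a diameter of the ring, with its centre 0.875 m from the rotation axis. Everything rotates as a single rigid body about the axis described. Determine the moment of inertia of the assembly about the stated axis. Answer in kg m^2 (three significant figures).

Rectangular plate: I_cm = (1/12)M(a²+b²) = (1/12)(4.7)[(1.38)² + (0.485)²] = 0.83802 kg m^2; centre at d = 0.155 m, so I = I_cm + Md² gives I = 0.83802 + (4.7)(0.155)² = 0.95094 kg m^2.
Point mass: I_cm = 0; centre at d = 0.799 m, so I = I_cm + Md² gives I = 0 + (4.62)(0.799)² = 2.9494 kg m^2.
Thin ring: I_cm = (1/2)MR² = (1/2)(1.64)(0.13)² = 0.013858 kg m^2; centre at d = 0.875 m, so I = I_cm + Md² gives I = 0.013858 + (1.64)(0.875)² = 1.2695 kg m^2.
Total I = 0.95094 + 2.9494 + 1.2695 = 5.1698 kg m^2.

5.17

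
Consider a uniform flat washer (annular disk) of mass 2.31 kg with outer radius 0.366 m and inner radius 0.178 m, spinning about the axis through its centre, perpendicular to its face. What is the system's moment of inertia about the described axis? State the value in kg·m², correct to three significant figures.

0.191

I_cm = (1/2)M(R²+r²) = (1/2)(2.31)[(0.366)² + (0.178)²] = 0.19131 kg·m²; axis through the centre, so I = 0.19131 kg·m².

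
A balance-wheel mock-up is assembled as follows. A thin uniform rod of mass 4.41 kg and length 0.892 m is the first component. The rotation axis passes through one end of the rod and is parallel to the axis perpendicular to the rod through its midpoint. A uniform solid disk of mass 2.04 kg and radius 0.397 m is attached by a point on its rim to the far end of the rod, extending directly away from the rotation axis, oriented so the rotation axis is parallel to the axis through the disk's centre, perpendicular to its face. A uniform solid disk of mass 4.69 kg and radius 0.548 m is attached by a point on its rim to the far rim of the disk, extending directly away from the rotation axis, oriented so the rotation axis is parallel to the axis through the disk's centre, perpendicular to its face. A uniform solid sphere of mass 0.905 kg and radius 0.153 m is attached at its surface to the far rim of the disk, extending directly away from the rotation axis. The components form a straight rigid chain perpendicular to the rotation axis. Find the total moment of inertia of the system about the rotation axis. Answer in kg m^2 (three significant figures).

36.6

Thin rod: I_cm = (1/12)ML² = (1/12)(4.41)(0.892)² = 0.29241 kg m^2; centre at d = 0.446 m, so I = I_cm + Md² gives I = 0.29241 + (4.41)(0.446)² = 1.1696 kg m^2.
Solid disk: I_cm = (1/2)MR² = (1/2)(2.04)(0.397)² = 0.16076 kg m^2; centre at d = 0.446 + 0.446 + 0.397 = 1.289 m, so I = I_cm + Md² gives I = 0.16076 + (2.04)(1.289)² = 3.5503 kg m^2.
Solid disk: I_cm = (1/2)MR² = (1/2)(4.69)(0.548)² = 0.70421 kg m^2; centre at d = 0.446 + 0.446 + 0.397 + 0.397 + 0.548 = 2.234 m, so I = I_cm + Md² gives I = 0.70421 + (4.69)(2.234)² = 24.111 kg m^2.
Solid sphere: I_cm = (2/5)MR² = (2/5)(0.905)(0.153)² = 0.0084741 kg m^2; centre at d = 0.446 + 0.446 + 0.397 + 0.397 + 0.548 + 0.548 + 0.153 = 2.935 m, so I = I_cm + Md² gives I = 0.0084741 + (0.905)(2.935)² = 7.8043 kg m^2.
Total I = 1.1696 + 3.5503 + 24.111 + 7.8043 = 36.635 kg m^2.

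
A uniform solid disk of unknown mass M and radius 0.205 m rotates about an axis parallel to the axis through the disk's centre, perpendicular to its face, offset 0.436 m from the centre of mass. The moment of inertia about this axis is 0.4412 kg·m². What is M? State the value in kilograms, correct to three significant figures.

I = I_cm + Md² = (1/2)MR² + Md² = M·[0.5·(0.205)² + (0.436)²] = M·0.21111.
So M = 0.4412 / 0.21111 = 2.0899 kg.

2.09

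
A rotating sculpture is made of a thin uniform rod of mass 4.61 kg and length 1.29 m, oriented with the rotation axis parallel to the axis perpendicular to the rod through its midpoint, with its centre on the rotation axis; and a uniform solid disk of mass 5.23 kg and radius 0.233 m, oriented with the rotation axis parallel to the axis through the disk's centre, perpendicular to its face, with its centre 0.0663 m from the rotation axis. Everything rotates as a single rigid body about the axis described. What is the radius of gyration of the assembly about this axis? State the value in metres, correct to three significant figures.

Thin rod: I_cm = (1/12)ML² = (1/12)(4.61)(1.29)² = 0.63929 kg m²; axis through the centre, so I = 0.63929 kg m².
Solid disk: I_cm = (1/2)MR² = (1/2)(5.23)(0.233)² = 0.14197 kg m²; centre at d = 0.0663 m, so the parallel axis theorem gives I = 0.14197 + (5.23)(0.0663)² = 0.16496 kg m².
Total I = 0.80425 kg m²; total mass M = 9.84 kg.
k = √(I/M) = √(0.80425/9.84) = 0.28589 m.

0.286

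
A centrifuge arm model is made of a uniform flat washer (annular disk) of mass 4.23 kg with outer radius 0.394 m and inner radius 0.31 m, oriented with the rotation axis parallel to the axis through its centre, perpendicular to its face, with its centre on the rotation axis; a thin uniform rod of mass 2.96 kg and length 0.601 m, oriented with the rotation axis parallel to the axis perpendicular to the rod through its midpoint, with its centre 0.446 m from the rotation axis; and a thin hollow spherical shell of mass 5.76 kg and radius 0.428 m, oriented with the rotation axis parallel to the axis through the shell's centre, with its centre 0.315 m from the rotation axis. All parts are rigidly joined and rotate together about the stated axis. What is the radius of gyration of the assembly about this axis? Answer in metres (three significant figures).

Annular disk: I_cm = (1/2)M(R²+r²) = (1/2)(4.23)[(0.394)² + (0.31)²] = 0.53158 kg·m²; axis through the centre, so I = 0.53158 kg·m².
Thin rod: I_cm = (1/12)ML² = (1/12)(2.96)(0.601)² = 0.089096 kg·m²; centre at d = 0.446 m, so the parallel axis theorem gives I = 0.089096 + (2.96)(0.446)² = 0.67789 kg·m².
Spherical shell: I_cm = (2/3)MR² = (2/3)(5.76)(0.428)² = 0.70343 kg·m²; centre at d = 0.315 m, so the parallel axis theorem gives I = 0.70343 + (5.76)(0.315)² = 1.275 kg·m².
Total I = 2.4844 kg·m²; total mass M = 12.95 kg.
k = √(I/M) = √(2.4844/12.95) = 0.438 m.

0.438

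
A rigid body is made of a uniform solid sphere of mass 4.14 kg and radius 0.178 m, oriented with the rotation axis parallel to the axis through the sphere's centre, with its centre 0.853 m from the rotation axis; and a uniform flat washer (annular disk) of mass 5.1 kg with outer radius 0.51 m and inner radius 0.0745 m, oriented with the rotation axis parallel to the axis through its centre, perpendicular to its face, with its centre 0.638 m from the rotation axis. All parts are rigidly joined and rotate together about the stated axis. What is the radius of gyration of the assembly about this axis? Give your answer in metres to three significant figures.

Solid sphere: I_cm = (2/5)MR² = (2/5)(4.14)(0.178)² = 0.052469 kg·m²; centre at d = 0.853 m, so I = I_cm + Md² gives I = 0.052469 + (4.14)(0.853)² = 3.0648 kg·m².
Annular disk: I_cm = (1/2)M(R²+r²) = (1/2)(5.1)[(0.51)² + (0.0745)²] = 0.67741 kg·m²; centre at d = 0.638 m, so I = I_cm + Md² gives I = 0.67741 + (5.1)(0.638)² = 2.7533 kg·m².
Total I = 5.8181 kg·m²; total mass M = 9.24 kg.
k = √(I/M) = √(5.8181/9.24) = 0.79351 m.

0.794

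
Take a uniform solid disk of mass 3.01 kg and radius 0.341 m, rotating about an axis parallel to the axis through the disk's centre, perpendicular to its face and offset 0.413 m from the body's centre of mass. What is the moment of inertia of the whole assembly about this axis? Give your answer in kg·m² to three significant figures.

0.688

I_cm = (1/2)MR² = (1/2)(3.01)(0.341)² = 0.175 kg·m²; centre at d = 0.413 m, so I = I_cm + Md² gives I = 0.175 + (3.01)(0.413)² = 0.68842 kg·m².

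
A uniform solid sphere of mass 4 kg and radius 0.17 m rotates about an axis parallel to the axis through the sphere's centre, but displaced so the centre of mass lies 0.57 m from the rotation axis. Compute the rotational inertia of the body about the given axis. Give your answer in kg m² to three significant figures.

1.35

I_cm = (2/5)MR² = (2/5)(4)(0.17)² = 0.04624 kg m²; centre at d = 0.57 m, so the parallel axis theorem gives I = 0.04624 + (4)(0.57)² = 1.3458 kg m².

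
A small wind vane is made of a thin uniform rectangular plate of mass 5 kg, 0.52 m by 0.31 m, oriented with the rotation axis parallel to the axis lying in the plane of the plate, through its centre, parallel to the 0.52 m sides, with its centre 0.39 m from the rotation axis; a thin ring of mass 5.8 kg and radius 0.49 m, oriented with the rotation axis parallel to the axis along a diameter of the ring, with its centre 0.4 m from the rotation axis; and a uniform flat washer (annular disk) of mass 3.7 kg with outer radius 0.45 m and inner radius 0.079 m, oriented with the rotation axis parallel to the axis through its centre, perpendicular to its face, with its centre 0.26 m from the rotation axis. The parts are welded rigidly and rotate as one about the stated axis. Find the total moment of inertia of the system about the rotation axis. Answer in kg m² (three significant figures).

3.06

Rectangular plate: I_cm = (1/12)Mb² = (1/12)(5)(0.31)² = 0.040042 kg m²; centre at d = 0.39 m, so the parallel axis theorem gives I = 0.040042 + (5)(0.39)² = 0.80054 kg m².
Thin ring: I_cm = (1/2)MR² = (1/2)(5.8)(0.49)² = 0.69629 kg m²; centre at d = 0.4 m, so the parallel axis theorem gives I = 0.69629 + (5.8)(0.4)² = 1.6243 kg m².
Annular disk: I_cm = (1/2)M(R²+r²) = (1/2)(3.7)[(0.45)² + (0.079)²] = 0.38617 kg m²; centre at d = 0.26 m, so the parallel axis theorem gives I = 0.38617 + (3.7)(0.26)² = 0.63629 kg m².
Total I = 0.80054 + 1.6243 + 0.63629 = 3.0611 kg m².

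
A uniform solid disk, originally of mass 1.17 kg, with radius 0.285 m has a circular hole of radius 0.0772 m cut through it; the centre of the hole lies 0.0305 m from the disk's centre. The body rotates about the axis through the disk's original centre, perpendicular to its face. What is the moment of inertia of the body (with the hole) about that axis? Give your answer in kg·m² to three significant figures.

Unpierced body about its centre: I₀ = (1/2)MR² = (1/2)(1.17)(0.285)² = 0.047517 kg·m².
The removed disk has mass m = M·(r/R)² = (1.17)(0.0772/0.285)² = 0.085848 kg (same uniform areal density).
Its moment of inertia about the rotation axis (parallel-axis theorem): I_hole = (1/2)mr² + md² = (1/2)(0.085848)(0.0772)² + (0.085848)(0.0305)² = 0.00033568 kg·m².
Treating the hole as negative mass, I = I₀ − I_hole = 0.047517 − 0.00033568 = 0.047181 kg·m².

0.0472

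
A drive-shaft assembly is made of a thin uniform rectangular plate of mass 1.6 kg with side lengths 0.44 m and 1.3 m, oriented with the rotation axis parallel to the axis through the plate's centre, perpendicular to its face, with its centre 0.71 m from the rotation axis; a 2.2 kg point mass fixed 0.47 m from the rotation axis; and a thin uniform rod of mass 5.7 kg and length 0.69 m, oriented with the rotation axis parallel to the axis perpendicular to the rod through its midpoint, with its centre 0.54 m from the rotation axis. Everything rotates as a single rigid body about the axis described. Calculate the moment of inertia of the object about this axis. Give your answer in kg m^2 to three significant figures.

3.43

Rectangular plate: I_cm = (1/12)M(a²+b²) = (1/12)(1.6)[(0.44)² + (1.3)²] = 0.25115 kg m^2; centre at d = 0.71 m, so the parallel axis theorem gives I = 0.25115 + (1.6)(0.71)² = 1.0577 kg m^2.
Point mass: I_cm = 0; centre at d = 0.47 m, so the parallel axis theorem gives I = 0 + (2.2)(0.47)² = 0.48598 kg m^2.
Thin rod: I_cm = (1/12)ML² = (1/12)(5.7)(0.69)² = 0.22615 kg m^2; centre at d = 0.54 m, so the parallel axis theorem gives I = 0.22615 + (5.7)(0.54)² = 1.8883 kg m^2.
Total I = 1.0577 + 0.48598 + 1.8883 = 3.432 kg m^2.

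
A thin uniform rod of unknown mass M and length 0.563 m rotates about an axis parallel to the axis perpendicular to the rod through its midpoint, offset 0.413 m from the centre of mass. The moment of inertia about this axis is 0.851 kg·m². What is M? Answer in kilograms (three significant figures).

I = I_cm + Md² = (1/12)ML² + Md² = M·[0.0833333·(0.563)² + (0.413)²] = M·0.19698.
So M = 0.851 / 0.19698 = 4.3202 kg.

4.32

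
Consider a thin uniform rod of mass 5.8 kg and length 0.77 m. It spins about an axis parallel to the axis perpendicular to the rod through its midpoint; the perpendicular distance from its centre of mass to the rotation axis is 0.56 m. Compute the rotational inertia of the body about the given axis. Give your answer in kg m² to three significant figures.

2.11

I_cm = (1/12)ML² = (1/12)(5.8)(0.77)² = 0.28657 kg m²; centre at d = 0.56 m, so I = I_cm + Md² gives I = 0.28657 + (5.8)(0.56)² = 2.1054 kg m².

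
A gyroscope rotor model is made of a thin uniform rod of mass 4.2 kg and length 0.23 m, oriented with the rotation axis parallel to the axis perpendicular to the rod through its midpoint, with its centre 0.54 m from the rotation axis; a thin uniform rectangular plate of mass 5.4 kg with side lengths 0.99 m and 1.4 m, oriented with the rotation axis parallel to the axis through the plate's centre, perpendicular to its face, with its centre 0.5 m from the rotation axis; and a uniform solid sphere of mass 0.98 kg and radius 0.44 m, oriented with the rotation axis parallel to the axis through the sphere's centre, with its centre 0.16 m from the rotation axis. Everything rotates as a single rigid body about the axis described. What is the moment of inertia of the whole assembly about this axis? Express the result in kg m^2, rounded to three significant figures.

Thin rod: I_cm = (1/12)ML² = (1/12)(4.2)(0.23)² = 0.018515 kg m^2; centre at d = 0.54 m, so the parallel axis theorem gives I = 0.018515 + (4.2)(0.54)² = 1.2432 kg m^2.
Rectangular plate: I_cm = (1/12)M(a²+b²) = (1/12)(5.4)[(0.99)² + (1.4)²] = 1.323 kg m^2; centre at d = 0.5 m, so the parallel axis theorem gives I = 1.323 + (5.4)(0.5)² = 2.673 kg m^2.
Solid sphere: I_cm = (2/5)MR² = (2/5)(0.98)(0.44)² = 0.075891 kg m^2; centre at d = 0.16 m, so the parallel axis theorem gives I = 0.075891 + (0.98)(0.16)² = 0.10098 kg m^2.
Total I = 1.2432 + 2.673 + 0.10098 = 4.0173 kg m^2.

4.02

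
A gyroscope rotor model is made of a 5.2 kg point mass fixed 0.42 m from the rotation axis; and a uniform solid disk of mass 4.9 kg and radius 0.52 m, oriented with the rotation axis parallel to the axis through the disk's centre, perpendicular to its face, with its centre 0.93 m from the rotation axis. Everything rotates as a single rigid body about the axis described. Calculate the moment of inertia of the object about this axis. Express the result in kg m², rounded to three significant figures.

Point mass: I_cm = 0; centre at d = 0.42 m, so the parallel axis theorem gives I = 0 + (5.2)(0.42)² = 0.91728 kg m².
Solid disk: I_cm = (1/2)MR² = (1/2)(4.9)(0.52)² = 0.66248 kg m²; centre at d = 0.93 m, so the parallel axis theorem gives I = 0.66248 + (4.9)(0.93)² = 4.9005 kg m².
Total I = 0.91728 + 4.9005 = 5.8178 kg m².

5.82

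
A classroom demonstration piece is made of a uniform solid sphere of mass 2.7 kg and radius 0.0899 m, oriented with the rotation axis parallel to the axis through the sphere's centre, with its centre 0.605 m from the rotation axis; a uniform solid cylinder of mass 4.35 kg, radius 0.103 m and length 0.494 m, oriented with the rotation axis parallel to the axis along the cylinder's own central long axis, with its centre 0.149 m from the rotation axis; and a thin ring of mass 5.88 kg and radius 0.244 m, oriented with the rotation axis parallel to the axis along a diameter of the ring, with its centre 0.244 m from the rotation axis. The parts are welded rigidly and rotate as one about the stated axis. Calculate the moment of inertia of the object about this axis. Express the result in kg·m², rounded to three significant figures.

Solid sphere: I_cm = (2/5)MR² = (2/5)(2.7)(0.0899)² = 0.0087286 kg·m²; centre at d = 0.605 m, so I = I_cm + Md² gives I = 0.0087286 + (2.7)(0.605)² = 0.997 kg·m².
Solid cylinder: I_cm = (1/2)MR² = (1/2)(4.35)(0.103)² = 0.023075 kg·m²; centre at d = 0.149 m, so I = I_cm + Md² gives I = 0.023075 + (4.35)(0.149)² = 0.11965 kg·m².
Thin ring: I_cm = (1/2)MR² = (1/2)(5.88)(0.244)² = 0.17504 kg·m²; centre at d = 0.244 m, so I = I_cm + Md² gives I = 0.17504 + (5.88)(0.244)² = 0.52511 kg·m².
Total I = 0.997 + 0.11965 + 0.52511 = 1.6418 kg·m².

1.64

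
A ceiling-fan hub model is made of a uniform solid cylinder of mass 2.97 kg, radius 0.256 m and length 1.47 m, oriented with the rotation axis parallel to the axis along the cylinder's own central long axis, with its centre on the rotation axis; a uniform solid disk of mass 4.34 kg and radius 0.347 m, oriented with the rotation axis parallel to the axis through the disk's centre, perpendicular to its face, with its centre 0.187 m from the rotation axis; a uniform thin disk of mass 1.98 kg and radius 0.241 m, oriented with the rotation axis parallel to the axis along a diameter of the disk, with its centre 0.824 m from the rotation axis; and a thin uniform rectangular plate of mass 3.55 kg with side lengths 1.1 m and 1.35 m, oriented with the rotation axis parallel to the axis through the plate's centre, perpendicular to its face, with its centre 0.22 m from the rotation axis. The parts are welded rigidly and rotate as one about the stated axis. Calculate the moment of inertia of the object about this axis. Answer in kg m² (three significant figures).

2.95

Solid cylinder: I_cm = (1/2)MR² = (1/2)(2.97)(0.256)² = 0.097321 kg m²; axis through the centre, so I = 0.097321 kg m².
Solid disk: I_cm = (1/2)MR² = (1/2)(4.34)(0.347)² = 0.26129 kg m²; centre at d = 0.187 m, so the parallel axis theorem gives I = 0.26129 + (4.34)(0.187)² = 0.41305 kg m².
Thin disk: I_cm = (1/4)MR² = (1/4)(1.98)(0.241)² = 0.02875 kg m²; centre at d = 0.824 m, so the parallel axis theorem gives I = 0.02875 + (1.98)(0.824)² = 1.3731 kg m².
Rectangular plate: I_cm = (1/12)M(a²+b²) = (1/12)(3.55)[(1.1)² + (1.35)²] = 0.89711 kg m²; centre at d = 0.22 m, so the parallel axis theorem gives I = 0.89711 + (3.55)(0.22)² = 1.0689 kg m².
Total I = 0.097321 + 0.41305 + 1.3731 + 1.0689 = 2.9524 kg m².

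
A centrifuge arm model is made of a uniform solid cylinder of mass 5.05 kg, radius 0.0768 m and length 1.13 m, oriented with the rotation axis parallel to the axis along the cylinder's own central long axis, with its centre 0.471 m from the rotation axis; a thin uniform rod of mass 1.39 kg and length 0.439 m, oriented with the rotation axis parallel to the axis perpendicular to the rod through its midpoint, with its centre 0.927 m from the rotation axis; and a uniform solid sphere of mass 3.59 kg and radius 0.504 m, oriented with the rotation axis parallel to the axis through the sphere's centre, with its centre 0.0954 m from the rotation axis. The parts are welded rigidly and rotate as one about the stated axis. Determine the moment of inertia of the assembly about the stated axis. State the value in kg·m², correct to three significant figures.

2.75

Solid cylinder: I_cm = (1/2)MR² = (1/2)(5.05)(0.0768)² = 0.014893 kg·m²; centre at d = 0.471 m, so the parallel axis theorem gives I = 0.014893 + (5.05)(0.471)² = 1.1352 kg·m².
Thin rod: I_cm = (1/12)ML² = (1/12)(1.39)(0.439)² = 0.022324 kg·m²; centre at d = 0.927 m, so the parallel axis theorem gives I = 0.022324 + (1.39)(0.927)² = 1.2168 kg·m².
Solid sphere: I_cm = (2/5)MR² = (2/5)(3.59)(0.504)² = 0.36477 kg·m²; centre at d = 0.0954 m, so the parallel axis theorem gives I = 0.36477 + (3.59)(0.0954)² = 0.39744 kg·m².
Total I = 1.1352 + 1.2168 + 0.39744 = 2.7494 kg·m².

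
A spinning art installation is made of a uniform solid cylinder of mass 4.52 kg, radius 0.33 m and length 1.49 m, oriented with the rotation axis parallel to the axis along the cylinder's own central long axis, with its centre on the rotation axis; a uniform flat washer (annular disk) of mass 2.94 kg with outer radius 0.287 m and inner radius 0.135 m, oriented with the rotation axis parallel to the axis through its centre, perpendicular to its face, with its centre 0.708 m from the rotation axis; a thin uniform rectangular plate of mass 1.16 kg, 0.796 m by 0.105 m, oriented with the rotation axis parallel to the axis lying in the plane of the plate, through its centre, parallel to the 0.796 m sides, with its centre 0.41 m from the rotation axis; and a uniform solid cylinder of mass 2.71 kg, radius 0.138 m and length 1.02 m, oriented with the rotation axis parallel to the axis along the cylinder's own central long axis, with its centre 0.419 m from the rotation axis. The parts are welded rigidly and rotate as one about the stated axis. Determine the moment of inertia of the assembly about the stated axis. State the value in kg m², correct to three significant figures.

2.57

Solid cylinder: I_cm = (1/2)MR² = (1/2)(4.52)(0.33)² = 0.24611 kg m²; axis through the centre, so I = 0.24611 kg m².
Annular disk: I_cm = (1/2)M(R²+r²) = (1/2)(2.94)[(0.287)² + (0.135)²] = 0.14787 kg m²; centre at d = 0.708 m, so I = I_cm + Md² gives I = 0.14787 + (2.94)(0.708)² = 1.6216 kg m².
Rectangular plate: I_cm = (1/12)Mb² = (1/12)(1.16)(0.105)² = 0.0010657 kg m²; centre at d = 0.41 m, so I = I_cm + Md² gives I = 0.0010657 + (1.16)(0.41)² = 0.19606 kg m².
Solid cylinder: I_cm = (1/2)MR² = (1/2)(2.71)(0.138)² = 0.025805 kg m²; centre at d = 0.419 m, so I = I_cm + Md² gives I = 0.025805 + (2.71)(0.419)² = 0.50157 kg m².
Total I = 0.24611 + 1.6216 + 0.19606 + 0.50157 = 2.5653 kg m².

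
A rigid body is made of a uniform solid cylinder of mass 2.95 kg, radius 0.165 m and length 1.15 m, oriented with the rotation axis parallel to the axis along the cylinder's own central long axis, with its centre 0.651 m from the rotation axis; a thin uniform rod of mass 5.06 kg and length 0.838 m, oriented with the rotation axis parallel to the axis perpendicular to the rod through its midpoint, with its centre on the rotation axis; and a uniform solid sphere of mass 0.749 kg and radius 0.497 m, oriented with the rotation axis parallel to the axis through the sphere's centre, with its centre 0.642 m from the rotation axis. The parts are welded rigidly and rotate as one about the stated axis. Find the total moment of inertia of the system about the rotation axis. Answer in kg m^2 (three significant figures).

1.97

Solid cylinder: I_cm = (1/2)MR² = (1/2)(2.95)(0.165)² = 0.040157 kg m^2; centre at d = 0.651 m, so I = I_cm + Md² gives I = 0.040157 + (2.95)(0.651)² = 1.2904 kg m^2.
Thin rod: I_cm = (1/12)ML² = (1/12)(5.06)(0.838)² = 0.29611 kg m^2; axis through the centre, so I = 0.29611 kg m^2.
Solid sphere: I_cm = (2/5)MR² = (2/5)(0.749)(0.497)² = 0.074004 kg m^2; centre at d = 0.642 m, so I = I_cm + Md² gives I = 0.074004 + (0.749)(0.642)² = 0.38271 kg m^2.
Total I = 1.2904 + 0.29611 + 0.38271 = 1.9692 kg m^2.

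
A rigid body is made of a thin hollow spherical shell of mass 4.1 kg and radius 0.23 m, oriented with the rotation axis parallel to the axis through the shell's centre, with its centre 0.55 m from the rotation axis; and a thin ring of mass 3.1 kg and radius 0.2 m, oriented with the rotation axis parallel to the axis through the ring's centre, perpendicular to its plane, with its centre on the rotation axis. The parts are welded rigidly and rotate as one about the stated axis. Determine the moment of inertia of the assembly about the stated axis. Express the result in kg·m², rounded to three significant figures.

1.51

Spherical shell: I_cm = (2/3)MR² = (2/3)(4.1)(0.23)² = 0.14459 kg·m²; centre at d = 0.55 m, so the parallel axis theorem gives I = 0.14459 + (4.1)(0.55)² = 1.3848 kg·m².
Thin ring: I_cm = MR² = (3.1)(0.2)² = 0.124 kg·m²; axis through the centre, so I = 0.124 kg·m².
Total I = 1.3848 + 0.124 = 1.5088 kg·m².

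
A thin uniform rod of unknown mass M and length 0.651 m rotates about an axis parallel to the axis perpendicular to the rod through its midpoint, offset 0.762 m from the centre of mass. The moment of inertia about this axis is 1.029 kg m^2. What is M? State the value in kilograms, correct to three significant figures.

I = I_cm + Md² = (1/12)ML² + Md² = M·[0.0833333·(0.651)² + (0.762)²] = M·0.61596.
So M = 1.029 / 0.61596 = 1.6706 kg.

1.67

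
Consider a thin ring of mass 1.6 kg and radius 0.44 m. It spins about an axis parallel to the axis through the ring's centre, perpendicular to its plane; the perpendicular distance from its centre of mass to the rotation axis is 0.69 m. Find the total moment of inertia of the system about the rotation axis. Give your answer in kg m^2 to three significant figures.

1.07

I_cm = MR² = (1.6)(0.44)² = 0.30976 kg m^2; centre at d = 0.69 m, so the parallel axis theorem gives I = 0.30976 + (1.6)(0.69)² = 1.0715 kg m^2.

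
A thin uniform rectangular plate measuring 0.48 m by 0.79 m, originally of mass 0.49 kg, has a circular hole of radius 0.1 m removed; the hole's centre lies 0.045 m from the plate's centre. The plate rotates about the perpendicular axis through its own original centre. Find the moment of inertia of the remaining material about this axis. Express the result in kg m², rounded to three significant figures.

0.0346

Unpierced body about its centre: I₀ = (1/12)M(a²+b²) = (1/12)(0.49)[(0.48)² + (0.79)²] = 0.034892 kg m².
The removed disk has mass m = M·πr²/(ab) = (0.49)·π(0.1)²/(0.48·0.79) = 0.040595 kg (same uniform areal density).
Its moment of inertia about the rotation axis (parallel-axis theorem): I_hole = (1/2)mr² + md² = (1/2)(0.040595)(0.1)² + (0.040595)(0.045)² = 0.00028518 kg m².
Treating the hole as negative mass, I = I₀ − I_hole = 0.034892 − 0.00028518 = 0.034607 kg m².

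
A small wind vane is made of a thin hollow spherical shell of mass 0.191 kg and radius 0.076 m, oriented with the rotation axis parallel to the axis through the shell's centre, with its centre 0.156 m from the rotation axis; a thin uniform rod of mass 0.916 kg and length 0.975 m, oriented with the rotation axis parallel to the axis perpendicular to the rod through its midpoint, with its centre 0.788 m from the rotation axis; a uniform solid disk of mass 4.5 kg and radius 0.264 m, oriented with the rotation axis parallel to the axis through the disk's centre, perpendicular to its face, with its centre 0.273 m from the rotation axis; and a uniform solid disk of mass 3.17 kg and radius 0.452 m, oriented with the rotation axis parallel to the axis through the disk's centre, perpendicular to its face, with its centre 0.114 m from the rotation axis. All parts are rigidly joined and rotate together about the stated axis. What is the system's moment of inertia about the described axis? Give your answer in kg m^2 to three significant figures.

1.50

Spherical shell: I_cm = (2/3)MR² = (2/3)(0.191)(0.076)² = 0.00073548 kg m^2; centre at d = 0.156 m, so the parallel axis theorem gives I = 0.00073548 + (0.191)(0.156)² = 0.0053837 kg m^2.
Thin rod: I_cm = (1/12)ML² = (1/12)(0.916)(0.975)² = 0.072564 kg m^2; centre at d = 0.788 m, so the parallel axis theorem gives I = 0.072564 + (0.916)(0.788)² = 0.64135 kg m^2.
Solid disk: I_cm = (1/2)MR² = (1/2)(4.5)(0.264)² = 0.15682 kg m^2; centre at d = 0.273 m, so the parallel axis theorem gives I = 0.15682 + (4.5)(0.273)² = 0.4922 kg m^2.
Solid disk: I_cm = (1/2)MR² = (1/2)(3.17)(0.452)² = 0.32382 kg m^2; centre at d = 0.114 m, so the parallel axis theorem gives I = 0.32382 + (3.17)(0.114)² = 0.36502 kg m^2.
Total I = 0.0053837 + 0.64135 + 0.4922 + 0.36502 = 1.5039 kg m^2.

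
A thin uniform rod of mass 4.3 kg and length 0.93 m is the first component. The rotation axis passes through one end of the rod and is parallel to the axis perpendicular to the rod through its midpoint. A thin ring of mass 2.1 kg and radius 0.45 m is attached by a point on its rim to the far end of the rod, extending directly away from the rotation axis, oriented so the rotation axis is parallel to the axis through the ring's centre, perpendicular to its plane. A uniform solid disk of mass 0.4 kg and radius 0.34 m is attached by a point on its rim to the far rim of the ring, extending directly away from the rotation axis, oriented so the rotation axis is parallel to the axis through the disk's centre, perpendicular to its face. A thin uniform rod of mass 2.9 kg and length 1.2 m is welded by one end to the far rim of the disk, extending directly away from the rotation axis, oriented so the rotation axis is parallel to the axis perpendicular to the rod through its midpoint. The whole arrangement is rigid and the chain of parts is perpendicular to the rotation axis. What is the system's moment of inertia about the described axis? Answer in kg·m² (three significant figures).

36.0

Thin rod: I_cm = (1/12)ML² = (1/12)(4.3)(0.93)² = 0.30992 kg·m²; centre at d = 0.465 m, so the parallel axis theorem gives I = 0.30992 + (4.3)(0.465)² = 1.2397 kg·m².
Thin ring: I_cm = MR² = (2.1)(0.45)² = 0.42525 kg·m²; centre at d = 0.465 + 0.465 + 0.45 = 1.38 m, so the parallel axis theorem gives I = 0.42525 + (2.1)(1.38)² = 4.4245 kg·m².
Solid disk: I_cm = (1/2)MR² = (1/2)(0.4)(0.34)² = 0.02312 kg·m²; centre at d = 0.465 + 0.465 + 0.45 + 0.45 + 0.34 = 2.17 m, so the parallel axis theorem gives I = 0.02312 + (0.4)(2.17)² = 1.9067 kg·m².
Thin rod: I_cm = (1/12)ML² = (1/12)(2.9)(1.2)² = 0.348 kg·m²; centre at d = 0.465 + 0.465 + 0.45 + 0.45 + 0.34 + 0.34 + 0.6 = 3.11 m, so the parallel axis theorem gives I = 0.348 + (2.9)(3.11)² = 28.397 kg·m².
Total I = 1.2397 + 4.4245 + 1.9067 + 28.397 = 35.968 kg·m².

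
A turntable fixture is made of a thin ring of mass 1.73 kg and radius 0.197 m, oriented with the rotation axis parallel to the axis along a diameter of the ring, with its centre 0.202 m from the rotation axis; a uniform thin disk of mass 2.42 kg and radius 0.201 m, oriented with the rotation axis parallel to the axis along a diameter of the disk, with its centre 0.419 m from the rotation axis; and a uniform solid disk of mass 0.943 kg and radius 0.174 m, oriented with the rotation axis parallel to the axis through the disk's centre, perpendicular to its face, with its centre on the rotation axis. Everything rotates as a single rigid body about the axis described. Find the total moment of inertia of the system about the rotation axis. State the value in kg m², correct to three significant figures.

Thin ring: I_cm = (1/2)MR² = (1/2)(1.73)(0.197)² = 0.03357 kg m²; centre at d = 0.202 m, so the parallel axis theorem gives I = 0.03357 + (1.73)(0.202)² = 0.10416 kg m².
Thin disk: I_cm = (1/4)MR² = (1/4)(2.42)(0.201)² = 0.024443 kg m²; centre at d = 0.419 m, so the parallel axis theorem gives I = 0.024443 + (2.42)(0.419)² = 0.4493 kg m².
Solid disk: I_cm = (1/2)MR² = (1/2)(0.943)(0.174)² = 0.014275 kg m²; axis through the centre, so I = 0.014275 kg m².
Total I = 0.10416 + 0.4493 + 0.014275 = 0.56774 kg m².

0.568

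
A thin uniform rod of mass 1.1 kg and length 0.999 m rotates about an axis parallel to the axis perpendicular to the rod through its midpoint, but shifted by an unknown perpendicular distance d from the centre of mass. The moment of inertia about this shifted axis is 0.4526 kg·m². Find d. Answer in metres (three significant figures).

0.573

About the centre-of-mass axis, I_cm = (1/12)ML² = (1/12)(1.1)(0.999)² = 0.091483 kg·m².
Parallel axis theorem: I = I_cm + Md², so Md² = 0.4526 − 0.091483 = 0.36112 kg·m².
d = √(0.36112 / 1.1) = 0.57296 m.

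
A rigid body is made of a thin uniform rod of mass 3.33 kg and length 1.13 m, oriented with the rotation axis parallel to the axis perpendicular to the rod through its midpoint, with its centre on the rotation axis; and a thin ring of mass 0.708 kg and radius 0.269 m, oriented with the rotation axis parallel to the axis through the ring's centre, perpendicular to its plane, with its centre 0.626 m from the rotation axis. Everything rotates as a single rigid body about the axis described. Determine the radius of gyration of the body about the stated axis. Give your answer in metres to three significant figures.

0.411

Thin rod: I_cm = (1/12)ML² = (1/12)(3.33)(1.13)² = 0.35434 kg·m²; axis through the centre, so I = 0.35434 kg·m².
Thin ring: I_cm = MR² = (0.708)(0.269)² = 0.051232 kg·m²; centre at d = 0.626 m, so I = I_cm + Md² gives I = 0.051232 + (0.708)(0.626)² = 0.32868 kg·m².
Total I = 0.68302 kg·m²; total mass M = 4.038 kg.
k = √(I/M) = √(0.68302/4.038) = 0.41128 m.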